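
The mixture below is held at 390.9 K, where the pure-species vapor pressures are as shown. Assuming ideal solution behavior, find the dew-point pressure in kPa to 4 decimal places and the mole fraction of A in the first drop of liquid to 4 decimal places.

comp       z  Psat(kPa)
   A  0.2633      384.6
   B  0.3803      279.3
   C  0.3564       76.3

At the dew point ψ → 1, so Σzᵢ/Kᵢ = 1 with Kᵢ = Pᵢˢᵃᵗ/P ⇒ 1/P = Σzᵢ/Pᵢˢᵃᵗ.
1/P = 0.2633/384.6 + 0.3803/279.3 + 0.3564/76.3 = 0.0067173 ⇒ P = 148.8702 kPa
xᵢ = zᵢP/Pᵢˢᵃᵗ ⇒ x_A = 0.2633·148.8702/384.6 = 0.1019

Pdew = 148.8702 kPa, x_A = 0.1019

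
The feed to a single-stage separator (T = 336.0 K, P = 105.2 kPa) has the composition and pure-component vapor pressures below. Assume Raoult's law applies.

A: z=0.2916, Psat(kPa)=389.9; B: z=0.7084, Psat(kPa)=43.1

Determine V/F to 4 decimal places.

V/F = 0.2322

Raoult's law: Kᵢ = Pᵢˢᵃᵗ/P = Pᵢˢᵃᵗ/105.2.
  K_A = 389.9/105.2 = 3.706274, K_B = 43.1/105.2 = 0.409696
Material balance + equilibrium reduce to Σ zᵢ(Kᵢ−1)/(1+V/F(Kᵢ−1)) = 0.
Feasibility: ΣzᵢKᵢ = 1.3710, Σzᵢ/Kᵢ = 1.8078 — both > 1, two phases present.
Binary case is linear: z₁(K₁−1)(1+V/F(K₂−1)) + z₂(K₂−1)(1+V/F(K₁−1)) = 0
⇒ V/F = [z₁(K₁−1)+z₂(K₂−1)] / [−(K₁−1)(K₂−1)] = 0.37098/1.59752 = 0.2322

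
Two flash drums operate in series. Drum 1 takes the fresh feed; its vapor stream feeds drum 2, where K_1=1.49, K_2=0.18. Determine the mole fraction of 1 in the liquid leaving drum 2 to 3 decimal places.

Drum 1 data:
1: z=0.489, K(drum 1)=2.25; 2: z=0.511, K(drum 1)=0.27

x_1 (drum 2) = 0.626

Drum 1:
Binary case is linear: z₁(K₁−1)(1+ψ₁(K₂−1)) + z₂(K₂−1)(1+ψ₁(K₁−1)) = 0
⇒ ψ₁ = [z₁(K₁−1)+z₂(K₂−1)] / [−(K₁−1)(K₂−1)] = 0.2382/0.9125 = 0.261
Drum-1 compositions:
  1: x = 0.369, y = 0.830
  2: x = 0.631, y = 0.170
Drum-2 feed = drum-1 vapor: z₂ = (0.8295, 0.1705).
Drum 2:
Rachford–Rice: g(ψ₂) = Σ zᵢ(Kᵢ−1)/(1+ψ₂(Kᵢ−1)) = 0.
Check two-phase: ΣzᵢKᵢ = 1.267 > 1 and Σzᵢ/Kᵢ = 1.504 > 1, so g(0) = 0.267 > 0 and g(1) = -0.504 < 0.
Binary case is linear: z₁(K₁−1)(1+ψ₂(K₂−1)) + z₂(K₂−1)(1+ψ₂(K₁−1)) = 0
⇒ ψ₂ = [z₁(K₁−1)+z₂(K₂−1)] / [−(K₁−1)(K₂−1)] = 0.2667/0.4018 = 0.664
  1: x = 0.626, y = 0.933
  2: x = 0.374, y = 0.067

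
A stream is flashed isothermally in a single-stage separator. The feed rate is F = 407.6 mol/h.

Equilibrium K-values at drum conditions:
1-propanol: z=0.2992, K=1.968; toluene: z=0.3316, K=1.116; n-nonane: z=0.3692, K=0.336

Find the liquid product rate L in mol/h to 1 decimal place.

Let ψ = V/F and solve Σ zᵢ(Kᵢ−1)/(1+ψ(Kᵢ−1)) = 0.
Check two-phase: ΣzᵢKᵢ = 1.0829 > 1 and Σzᵢ/Kᵢ = 1.5480 > 1, so g(0) = 0.0829 > 0 and g(1) = -0.5480 < 0.
Newton iteration, ψ⁰ = 0.5:
  ψ = 0.5000: g = -0.13547, g' = -0.4961 → ψ = 0.2269
  ψ = 0.2269: g = -0.01370, g' = -0.4184 → ψ = 0.1942
  ψ = 0.1942: g = -0.00002, g' = -0.4175 → ψ = 0.1941
Converged at ψ = 0.1941.
Then V = ψ·F = 0.1941·407.6 = 79.1 mol/h and L = F − V = 328.5 mol/h.

L = 328.5 mol/h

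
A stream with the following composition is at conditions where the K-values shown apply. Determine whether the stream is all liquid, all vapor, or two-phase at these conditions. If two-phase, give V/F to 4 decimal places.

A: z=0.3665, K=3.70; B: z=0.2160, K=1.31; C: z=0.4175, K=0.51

ΣzᵢKᵢ = 1.8519; Σzᵢ/Kᵢ = 1.0826.
Both exceed 1, so a two-phase solution exists.
Newton–Raphson from ψ = 0.49:
  ψ = 0.4900: g = 0.21490, g' = -0.6843 → ψ = 0.8040
  ψ = 0.8040: g = 0.02811, g' = -0.5520 → ψ = 0.8549
Converged at ψ = 0.8549.

two-phase, V/F = 0.8549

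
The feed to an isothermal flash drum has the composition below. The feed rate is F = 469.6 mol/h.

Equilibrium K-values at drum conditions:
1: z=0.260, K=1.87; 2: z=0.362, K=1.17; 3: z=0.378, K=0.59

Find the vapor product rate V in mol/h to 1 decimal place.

V = 279.3 mol/h

Material balance + equilibrium reduce to Σ zᵢ(Kᵢ−1)/(1+β(Kᵢ−1)) = 0.
Check two-phase: ΣzᵢKᵢ = 1.133 > 1 and Σzᵢ/Kᵢ = 1.089 > 1, so g(0) = 0.133 > 0 and g(1) = -0.089 < 0.
Iterate (Newton) starting at β = 0.62:
  β = 0.620: g = -0.0052, g' = -0.206 → β = 0.595
Converged at β = 0.595.
Then V = β·F = 0.5947·469.6 = 279.3 mol/h and L = F − V = 190.3 mol/h.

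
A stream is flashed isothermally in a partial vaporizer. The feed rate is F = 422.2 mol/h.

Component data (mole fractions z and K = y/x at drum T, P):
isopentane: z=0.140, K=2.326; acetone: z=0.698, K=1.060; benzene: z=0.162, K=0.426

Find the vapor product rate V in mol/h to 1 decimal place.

Rachford–Rice: g(ψ) = Σ zᵢ(Kᵢ−1)/(1+ψ(Kᵢ−1)) = 0.
g(0) = ΣzᵢKᵢ − 1 = 0.135 and g(1) = 1 − Σzᵢ/Kᵢ = -0.099, so a root lies in (0, 1).
Newton iteration, ψ⁰ = 0.5:
  ψ = 0.500: g = 0.0219, g' = -0.196 → ψ = 0.611
  ψ = 0.611: g = -0.0003, g' = -0.204 → ψ = 0.610
Converged at ψ = 0.610.
Then V = ψ·F = 0.6097·422.2 = 257.4 mol/h and L = F − V = 164.8 mol/h.

V = 257.4 mol/h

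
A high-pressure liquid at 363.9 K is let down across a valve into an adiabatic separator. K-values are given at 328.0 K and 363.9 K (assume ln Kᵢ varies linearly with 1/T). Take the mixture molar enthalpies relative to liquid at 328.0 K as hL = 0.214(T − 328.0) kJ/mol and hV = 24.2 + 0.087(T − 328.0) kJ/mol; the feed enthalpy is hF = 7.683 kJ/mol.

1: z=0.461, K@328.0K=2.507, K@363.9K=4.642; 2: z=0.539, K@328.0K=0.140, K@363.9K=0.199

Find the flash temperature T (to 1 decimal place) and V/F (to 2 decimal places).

Adiabatic flash: solve Rachford–Rice at each trial T, then check hF = ψ·hV(T) + (1−ψ)·hL(T).
  T = 328.0 K: K = (2.507, 0.140), RR gives ψ = 0.178, H_out = 4.317 kJ/mol
  T = 363.9 K: K = (4.642, 0.199), RR gives ψ = 0.428, H_out = 16.080 kJ/mol
  T = 345.9 K: K = (3.463, 0.168), RR gives ψ = 0.336, H_out = 11.187 kJ/mol
  T = 336.9 K: K = (2.957, 0.154), RR gives ψ = 0.269, H_out = 8.118 kJ/mol
  T = 332.4 K: K = (2.723, 0.147), RR gives ψ = 0.227, H_out = 6.319 kJ/mol
  T = 334.6 K: K = (2.836, 0.150), RR gives ψ = 0.249, H_out = 7.226 kJ/mol
Linear interpolation between T = 334.6 (H_out = 7.226) and T = 336.9 (H_out = 8.118) on hF = 7.683 gives T ≈ 335.8 K, at which ψ = 0.26.

T = 335.8 K, V/F = 0.26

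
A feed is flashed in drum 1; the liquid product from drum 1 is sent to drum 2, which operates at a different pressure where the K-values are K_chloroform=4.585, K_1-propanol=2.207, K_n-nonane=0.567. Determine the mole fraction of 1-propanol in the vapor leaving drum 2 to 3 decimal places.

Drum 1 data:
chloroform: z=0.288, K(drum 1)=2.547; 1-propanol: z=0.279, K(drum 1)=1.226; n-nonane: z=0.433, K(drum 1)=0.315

Drum 1:
Material balance + equilibrium reduce to Σ zᵢ(Kᵢ−1)/(1+ψ₁(Kᵢ−1)) = 0.
g(0) = ΣzᵢKᵢ − 1 = 0.212 and g(1) = 1 − Σzᵢ/Kᵢ = -0.715, so a root lies in (0, 1).
Newton–Raphson from ψ₁ = 0.5:
  ψ₁ = 0.500: g = -0.1432, g' = -0.701 → ψ₁ = 0.296
  ψ₁ = 0.296: g = -0.0070, g' = -0.657 → ψ₁ = 0.285
Converged at ψ₁ = 0.285.
Drum-1 compositions:
  chloroform: x = 0.200, y = 0.509
  1-propanol: x = 0.262, y = 0.321
  n-nonane: x = 0.538, y = 0.169
Drum-2 feed = drum-1 liquid: z₂ = (0.1999, 0.2621, 0.5380).
Drum 2:
Rachford–Rice: g(ψ₂) = Σ zᵢ(Kᵢ−1)/(1+ψ₂(Kᵢ−1)) = 0.
g(0) = ΣzᵢKᵢ − 1 = 0.800 and g(1) = 1 − Σzᵢ/Kᵢ = -0.111, so a root lies in (0, 1).
Newton–Raphson from ψ₂ = 0.45:
  ψ₂ = 0.450: g = 0.1900, g' = -0.692 → ψ₂ = 0.724
  ψ₂ = 0.724: g = 0.0286, g' = -0.521 → ψ₂ = 0.779
  ψ₂ = 0.779: g = 0.0003, g' = -0.510 → ψ₂ = 0.780
Converged at ψ₂ = 0.780.
  chloroform: x = 0.053, y = 0.241
  1-propanol: x = 0.135, y = 0.298
  n-nonane: x = 0.812, y = 0.461

y_1-propanol (drum 2) = 0.298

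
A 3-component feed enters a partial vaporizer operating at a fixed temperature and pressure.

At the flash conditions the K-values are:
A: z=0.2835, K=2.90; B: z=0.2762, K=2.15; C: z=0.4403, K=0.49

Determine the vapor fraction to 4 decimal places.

ψ = 0.7998

Material balance + equilibrium reduce to Σ zᵢ(Kᵢ−1)/(1+ψ(Kᵢ−1)) = 0.
g(0) = ΣzᵢKᵢ − 1 = 0.6317 and g(1) = 1 − Σzᵢ/Kᵢ = -0.1248, so a root lies in (0, 1).
Newton–Raphson from ψ = 0.5:
  ψ = 0.5000: g = 0.17649, g' = -0.6227 → ψ = 0.7834
  ψ = 0.7834: g = 0.00958, g' = -0.5840 → ψ = 0.7998
Converged at ψ = 0.7998.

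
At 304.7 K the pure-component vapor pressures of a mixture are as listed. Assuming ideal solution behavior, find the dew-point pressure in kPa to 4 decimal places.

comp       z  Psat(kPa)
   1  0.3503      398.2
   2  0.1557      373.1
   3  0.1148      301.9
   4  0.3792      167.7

Pdew = 253.9062 kPa

At the dew point ψ → 1, so Σzᵢ/Kᵢ = 1 with Kᵢ = Pᵢˢᵃᵗ/P ⇒ 1/P = Σzᵢ/Pᵢˢᵃᵗ.
1/P = 0.3503/398.2 + 0.1557/373.1 + 0.1148/301.9 + 0.3792/167.7 = 0.0039385 ⇒ P = 253.9062 kPa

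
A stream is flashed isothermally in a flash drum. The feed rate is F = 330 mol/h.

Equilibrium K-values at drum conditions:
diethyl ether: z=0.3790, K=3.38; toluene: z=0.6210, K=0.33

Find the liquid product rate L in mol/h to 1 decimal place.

L = 229.4 mol/h

Material balance + equilibrium reduce to Σ zᵢ(Kᵢ−1)/(1+V/F(Kᵢ−1)) = 0.
g(0) = ΣzᵢKᵢ − 1 = 0.4859 and g(1) = 1 − Σzᵢ/Kᵢ = -0.9939, so a root lies in (0, 1).
Binary case is linear: z₁(K₁−1)(1+V/F(K₂−1)) + z₂(K₂−1)(1+V/F(K₁−1)) = 0
⇒ V/F = [z₁(K₁−1)+z₂(K₂−1)] / [−(K₁−1)(K₂−1)] = 0.48595/1.59460 = 0.3047
Then V = V/F·F = 0.3047·330 = 100.6 mol/h and L = F − V = 229.4 mol/h.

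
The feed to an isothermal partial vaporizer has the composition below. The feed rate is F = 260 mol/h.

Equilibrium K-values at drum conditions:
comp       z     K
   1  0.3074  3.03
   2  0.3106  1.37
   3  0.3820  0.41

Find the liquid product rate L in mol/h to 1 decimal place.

Let ψ = V/F and solve Σ zᵢ(Kᵢ−1)/(1+ψ(Kᵢ−1)) = 0.
Check two-phase: ΣzᵢKᵢ = 1.5136 > 1 and Σzᵢ/Kᵢ = 1.2599 > 1, so g(0) = 0.5136 > 0 and g(1) = -0.2599 < 0.
Newton–Raphson from ψ = 0.5:
  ψ = 0.5000: g = 0.08698, g' = -0.6098 → ψ = 0.6426
  ψ = 0.6426: g = 0.00060, g' = -0.6113 → ψ = 0.6436
Converged at ψ = 0.6436.
Then V = ψ·F = 0.6436·260 = 167.3 mol/h and L = F − V = 92.7 mol/h.

L = 92.7 mol/h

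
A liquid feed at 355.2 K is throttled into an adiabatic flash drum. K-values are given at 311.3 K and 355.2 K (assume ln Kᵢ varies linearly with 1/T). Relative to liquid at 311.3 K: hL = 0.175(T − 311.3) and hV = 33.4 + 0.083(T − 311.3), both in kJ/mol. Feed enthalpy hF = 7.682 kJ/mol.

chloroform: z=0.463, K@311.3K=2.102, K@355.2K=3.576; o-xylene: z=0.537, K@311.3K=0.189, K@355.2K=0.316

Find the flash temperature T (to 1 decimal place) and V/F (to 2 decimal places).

T = 319.7 K, V/F = 0.19

Adiabatic flash: solve Rachford–Rice at each trial T, then check hF = ψ·hV(T) + (1−ψ)·hL(T).
  T = 311.3 K: K = (2.102, 0.189), RR gives ψ = 0.084, H_out = 2.792 kJ/mol
  T = 355.2 K: K = (3.576, 0.316), RR gives ψ = 0.468, H_out = 21.436 kJ/mol
  T = 333.2 K: K = (2.788, 0.248), RR gives ψ = 0.316, H_out = 13.743 kJ/mol
  T = 322.2 K: K = (2.431, 0.218), RR gives ψ = 0.216, H_out = 8.921 kJ/mol
  T = 316.8 K: K = (2.265, 0.203), RR gives ψ = 0.156, H_out = 6.110 kJ/mol
  T = 319.5 K: K = (2.347, 0.210), RR gives ψ = 0.188, H_out = 7.562 kJ/mol
  T = 320.9 K: K = (2.391, 0.214), RR gives ψ = 0.203, H_out = 8.278 kJ/mol
Linear interpolation between T = 319.5 (H_out = 7.562) and T = 320.9 (H_out = 8.278) on hF = 7.682 gives T ≈ 319.7 K, at which ψ = 0.19.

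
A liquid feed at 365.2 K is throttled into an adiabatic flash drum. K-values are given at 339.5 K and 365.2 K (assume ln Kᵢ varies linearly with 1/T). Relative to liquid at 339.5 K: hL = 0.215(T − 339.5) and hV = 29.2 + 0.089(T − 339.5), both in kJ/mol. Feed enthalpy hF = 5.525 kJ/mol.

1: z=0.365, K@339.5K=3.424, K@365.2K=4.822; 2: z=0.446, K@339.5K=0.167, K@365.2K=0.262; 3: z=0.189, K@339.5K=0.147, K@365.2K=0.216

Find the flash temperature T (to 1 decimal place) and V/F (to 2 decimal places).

Adiabatic flash: solve Rachford–Rice at each trial T, then check hF = ψ·hV(T) + (1−ψ)·hL(T).
  T = 339.5 K: K = (3.424, 0.167, 0.147), RR gives ψ = 0.173, H_out = 5.054 kJ/mol
  T = 365.2 K: K = (4.822, 0.262, 0.216), RR gives ψ = 0.319, H_out = 13.815 kJ/mol
  T = 352.4 K: K = (4.091, 0.211, 0.180), RR gives ψ = 0.252, H_out = 9.716 kJ/mol
  T = 345.9 K: K = (3.747, 0.188, 0.163), RR gives ψ = 0.214, H_out = 7.456 kJ/mol
  T = 342.7 K: K = (3.583, 0.177, 0.155), RR gives ψ = 0.194, H_out = 6.281 kJ/mol
  T = 341.1 K: K = (3.503, 0.172, 0.151), RR gives ψ = 0.184, H_out = 5.675 kJ/mol
Linear interpolation between T = 339.5 (H_out = 5.054) and T = 341.1 (H_out = 5.675) on hF = 5.525 gives T ≈ 340.7 K, at which ψ = 0.18.

T = 340.7 K, V/F = 0.18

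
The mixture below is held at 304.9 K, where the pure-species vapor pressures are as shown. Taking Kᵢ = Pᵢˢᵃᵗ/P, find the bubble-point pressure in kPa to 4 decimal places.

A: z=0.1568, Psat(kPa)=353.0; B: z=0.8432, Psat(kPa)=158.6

Pbub = 189.0819 kPa

At the bubble point ψ → 0, so ΣzᵢKᵢ = 1 with Kᵢ = Pᵢˢᵃᵗ/P ⇒ P = ΣzᵢPᵢˢᵃᵗ.
P = 0.1568·353.0 + 0.8432·158.6 = 189.0819 kPa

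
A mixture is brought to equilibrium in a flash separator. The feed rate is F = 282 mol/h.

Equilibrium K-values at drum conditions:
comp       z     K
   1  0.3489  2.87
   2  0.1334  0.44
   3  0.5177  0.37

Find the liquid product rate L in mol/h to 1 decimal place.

L = 220.4 mol/h

Rachford–Rice: g(ψ) = Σ zᵢ(Kᵢ−1)/(1+ψ(Kᵢ−1)) = 0.
Feasibility: ΣzᵢKᵢ = 1.2516, Σzᵢ/Kᵢ = 1.8239 — both > 1, two phases present.
Newton–Raphson from ψ = 0.67:
  ψ = 0.6700: g = -0.39434, g' = -0.9628 → ψ = 0.2604
  ψ = 0.2604: g = -0.03886, g' = -0.9032 → ψ = 0.2174
  ψ = 0.2174: g = 0.00089, g' = -0.9468 → ψ = 0.2183
Converged at ψ = 0.2183.
Then V = ψ·F = 0.2183·282 = 61.6 mol/h and L = F − V = 220.4 mol/h.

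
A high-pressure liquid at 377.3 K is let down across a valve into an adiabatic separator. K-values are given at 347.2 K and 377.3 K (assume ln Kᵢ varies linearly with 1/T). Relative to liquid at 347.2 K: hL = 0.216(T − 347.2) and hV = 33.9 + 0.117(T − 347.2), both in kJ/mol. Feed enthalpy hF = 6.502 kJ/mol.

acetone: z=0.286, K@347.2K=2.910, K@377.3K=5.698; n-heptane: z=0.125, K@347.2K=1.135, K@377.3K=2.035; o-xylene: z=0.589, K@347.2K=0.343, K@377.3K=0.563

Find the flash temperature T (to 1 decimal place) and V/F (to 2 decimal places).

T = 348.3 K, V/F = 0.19

Adiabatic flash: solve Rachford–Rice at each trial T, then check hF = ψ·hV(T) + (1−ψ)·hL(T).
  T = 347.2 K: K = (2.910, 1.135, 0.343), RR gives ψ = 0.163, H_out = 5.515 kJ/mol
  T = 377.3 K: K = (5.698, 2.035, 0.563), RR gives ψ = 0.728, H_out = 29.025 kJ/mol
  T = 362.2 K: K = (4.125, 1.537, 0.444), RR gives ψ = 0.436, H_out = 17.373 kJ/mol
  T = 354.7 K: K = (3.477, 1.325, 0.391), RR gives ψ = 0.305, H_out = 11.738 kJ/mol
  T = 350.9 K: K = (3.180, 1.226, 0.366), RR gives ψ = 0.236, H_out = 8.698 kJ/mol
  T = 349.0 K: K = (3.039, 1.179, 0.354), RR gives ψ = 0.199, H_out = 7.097 kJ/mol
Linear interpolation between T = 347.2 (H_out = 5.515) and T = 349.0 (H_out = 7.097) on hF = 6.502 gives T ≈ 348.3 K, at which ψ = 0.19.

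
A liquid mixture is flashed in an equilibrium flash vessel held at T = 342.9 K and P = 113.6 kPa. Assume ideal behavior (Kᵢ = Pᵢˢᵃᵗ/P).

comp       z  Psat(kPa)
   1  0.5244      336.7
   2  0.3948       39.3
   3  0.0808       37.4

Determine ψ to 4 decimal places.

ψ = 0.5561

Raoult's law: Kᵢ = Pᵢˢᵃᵗ/P = Pᵢˢᵃᵗ/113.6.
  K_1 = 336.7/113.6 = 2.963908, K_2 = 39.3/113.6 = 0.345951, K_3 = 37.4/113.6 = 0.329225
Newton–Raphson from ψ = 0.38:
  ψ = 0.3800: g = 0.17339, g' = -1.0278 → ψ = 0.5487
  ψ = 0.5487: g = 0.00718, g' = -0.9705 → ψ = 0.5561
Converged at ψ = 0.5561.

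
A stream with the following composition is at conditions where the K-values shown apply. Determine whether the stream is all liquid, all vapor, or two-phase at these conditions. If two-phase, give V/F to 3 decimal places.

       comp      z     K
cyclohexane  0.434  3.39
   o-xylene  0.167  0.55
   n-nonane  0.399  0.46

two-phase, V/F = 0.606

ΣzᵢKᵢ = 1.747; Σzᵢ/Kᵢ = 1.299.
Both exceed 1, so a two-phase solution exists.
Rachford–Rice: g(ψ) = Σ zᵢ(Kᵢ−1)/(1+ψ(Kᵢ−1)) = 0.
Iterate (Newton) starting at ψ = 0.5:
  ψ = 0.500: g = 0.0804, g' = -0.789 → ψ = 0.602
  ψ = 0.602: g = 0.0031, g' = -0.736 → ψ = 0.606
Converged at ψ = 0.606.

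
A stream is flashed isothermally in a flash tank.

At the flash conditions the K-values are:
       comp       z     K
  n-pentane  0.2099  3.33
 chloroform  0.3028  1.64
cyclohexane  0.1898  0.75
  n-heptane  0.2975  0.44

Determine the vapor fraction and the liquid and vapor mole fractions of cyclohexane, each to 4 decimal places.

ψ = 0.6760, x_cyclohexane = 0.2284, y_cyclohexane = 0.1713

Let ψ = V/F and solve Σ zᵢ(Kᵢ−1)/(1+ψ(Kᵢ−1)) = 0.
g(0) = ΣzᵢKᵢ − 1 = 0.4688 and g(1) = 1 − Σzᵢ/Kᵢ = -0.1769, so a root lies in (0, 1).
Newton iteration, ψ⁰ = 0.5:
  ψ = 0.5000: g = 0.08709, g' = -0.5098 → ψ = 0.6708
  ψ = 0.6708: g = 0.00253, g' = -0.4906 → ψ = 0.6760
Converged at ψ = 0.6760.
Compositions from xᵢ = zᵢ/(1+ψ(Kᵢ−1)), yᵢ = Kᵢxᵢ:
  n-pentane: x = 0.0815, y = 0.2714
  chloroform: x = 0.2114, y = 0.3466
  cyclohexane: x = 0.2284, y = 0.1713
  n-heptane: x = 0.4787, y = 0.2106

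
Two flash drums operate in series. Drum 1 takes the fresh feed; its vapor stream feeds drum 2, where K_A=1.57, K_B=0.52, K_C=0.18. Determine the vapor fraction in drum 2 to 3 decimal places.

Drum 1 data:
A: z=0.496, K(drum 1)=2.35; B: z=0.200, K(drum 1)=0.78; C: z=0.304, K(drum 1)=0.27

V/F (drum 2) = 0.538

Drum 1:
Material balance + equilibrium reduce to Σ zᵢ(Kᵢ−1)/(1+ψ₁(Kᵢ−1)) = 0.
Check two-phase: ΣzᵢKᵢ = 1.404 > 1 and Σzᵢ/Kᵢ = 1.593 > 1, so g(0) = 0.404 > 0 and g(1) = -0.593 < 0.
Newton iteration, ψ₁⁰ = 0.5:
  ψ₁ = 0.500: g = 0.0008, g' = -0.736 → ψ₁ = 0.501
Converged at ψ₁ = 0.501.
Drum-1 compositions:
  A: x = 0.296, y = 0.695
  B: x = 0.225, y = 0.175
  C: x = 0.479, y = 0.129
Drum-2 feed = drum-1 vapor: z₂ = (0.6952, 0.1753, 0.1294).
Drum 2:
Let ψ₂ = V/F and solve Σ zᵢ(Kᵢ−1)/(1+ψ₂(Kᵢ−1)) = 0.
g(0) = ΣzᵢKᵢ − 1 = 0.206 and g(1) = 1 − Σzᵢ/Kᵢ = -0.499, so a root lies in (0, 1).
Newton iteration, ψ₂⁰ = 0.5:
  ψ₂ = 0.500: g = 0.0178, g' = -0.457 → ψ₂ = 0.539
  ψ₂ = 0.539: g = -0.0005, g' = -0.485 → ψ₂ = 0.538
Converged at ψ₂ = 0.538.
  A: x = 0.532, y = 0.835
  B: x = 0.236, y = 0.123
  C: x = 0.232, y = 0.042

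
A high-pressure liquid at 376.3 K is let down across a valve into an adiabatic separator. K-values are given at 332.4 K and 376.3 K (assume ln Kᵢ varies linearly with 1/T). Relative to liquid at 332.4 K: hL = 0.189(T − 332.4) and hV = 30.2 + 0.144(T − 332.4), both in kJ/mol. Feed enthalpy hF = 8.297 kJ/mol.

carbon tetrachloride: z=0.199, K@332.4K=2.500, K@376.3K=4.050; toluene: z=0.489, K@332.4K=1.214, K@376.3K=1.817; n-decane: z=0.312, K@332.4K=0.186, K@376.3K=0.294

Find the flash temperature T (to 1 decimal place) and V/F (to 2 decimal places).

T = 333.7 K, V/F = 0.27

Adiabatic flash: solve Rachford–Rice at each trial T, then check hF = ψ·hV(T) + (1−ψ)·hL(T).
  T = 332.4 K: K = (2.500, 1.214, 0.186), RR gives ψ = 0.246, H_out = 7.424 kJ/mol
  T = 376.3 K: K = (4.050, 1.817, 0.294), RR gives ψ = 0.713, H_out = 28.424 kJ/mol
  T = 354.4 K: K = (3.232, 1.505, 0.237), RR gives ψ = 0.528, H_out = 19.592 kJ/mol
  T = 343.4 K: K = (2.854, 1.356, 0.211), RR gives ψ = 0.407, H_out = 14.157 kJ/mol
  T = 337.9 K: K = (2.674, 1.284, 0.198), RR gives ψ = 0.332, H_out = 10.997 kJ/mol
  T = 335.1 K: K = (2.585, 1.248, 0.192), RR gives ψ = 0.290, H_out = 9.236 kJ/mol
  T = 333.8 K: K = (2.544, 1.232, 0.189), RR gives ψ = 0.269, H_out = 8.378 kJ/mol
Linear interpolation between T = 332.4 (H_out = 7.424) and T = 333.8 (H_out = 8.378) on hF = 8.297 gives T ≈ 333.7 K, at which ψ = 0.27.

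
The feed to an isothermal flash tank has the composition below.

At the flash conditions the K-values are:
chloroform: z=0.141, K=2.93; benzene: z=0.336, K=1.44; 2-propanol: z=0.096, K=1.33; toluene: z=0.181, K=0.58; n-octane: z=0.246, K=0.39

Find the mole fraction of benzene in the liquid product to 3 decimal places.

x_benzene = 0.281

Rachford–Rice: g(β) = Σ zᵢ(Kᵢ−1)/(1+β(Kᵢ−1)) = 0.
Check two-phase: ΣzᵢKᵢ = 1.226 > 1 and Σzᵢ/Kᵢ = 1.296 > 1, so g(0) = 0.226 > 0 and g(1) = -0.296 < 0.
Newton–Raphson from β = 0.5:
  β = 0.500: g = -0.0253, g' = -0.428 → β = 0.441
Converged at β = 0.441.
Compositions from xᵢ = zᵢ/(1+β(Kᵢ−1)), yᵢ = Kᵢxᵢ:
  chloroform: x = 0.076, y = 0.223
  benzene: x = 0.281, y = 0.405
  2-propanol: x = 0.084, y = 0.111
  toluene: x = 0.222, y = 0.129
  n-octane: x = 0.336, y = 0.131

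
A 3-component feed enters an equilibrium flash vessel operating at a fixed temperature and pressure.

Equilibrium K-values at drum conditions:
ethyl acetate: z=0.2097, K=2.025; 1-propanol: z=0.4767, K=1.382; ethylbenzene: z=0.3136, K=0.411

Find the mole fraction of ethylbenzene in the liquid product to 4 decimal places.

x_ethylbenzene = 0.4800

Let β = V/F and solve Σ zᵢ(Kᵢ−1)/(1+β(Kᵢ−1)) = 0.
Feasibility: ΣzᵢKᵢ = 1.2123, Σzᵢ/Kᵢ = 1.2115 — both > 1, two phases present.
Newton–Raphson from β = 0.5:
  β = 0.5000: g = 0.03319, g' = -0.3639 → β = 0.5912
  β = 0.5912: g = -0.00100, g' = -0.3878 → β = 0.5886
Converged at β = 0.5886.
Compositions from xᵢ = zᵢ/(1+β(Kᵢ−1)), yᵢ = Kᵢxᵢ:
  ethyl acetate: x = 0.1308, y = 0.2649
  1-propanol: x = 0.3892, y = 0.5379
  ethylbenzene: x = 0.4800, y = 0.1973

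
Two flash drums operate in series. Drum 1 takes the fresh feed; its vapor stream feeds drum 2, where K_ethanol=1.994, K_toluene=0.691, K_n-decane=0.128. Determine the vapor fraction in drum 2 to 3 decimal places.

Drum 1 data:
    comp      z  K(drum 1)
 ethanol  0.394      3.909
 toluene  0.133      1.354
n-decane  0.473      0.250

V/F (drum 2) = 0.632

Drum 1:
Material balance + equilibrium reduce to Σ zᵢ(Kᵢ−1)/(1+ψ₁(Kᵢ−1)) = 0.
Feasibility: ΣzᵢKᵢ = 1.838, Σzᵢ/Kᵢ = 2.091 — both > 1, two phases present.
Newton iteration, ψ₁⁰ = 0.39:
  ψ₁ = 0.390: g = 0.0769, g' = -1.276 → ψ₁ = 0.450
  ψ₁ = 0.450: g = 0.0012, g' = -1.244 → ψ₁ = 0.451
Converged at ψ₁ = 0.451.
Drum-1 compositions:
  ethanol: x = 0.170, y = 0.666
  toluene: x = 0.115, y = 0.155
  n-decane: x = 0.715, y = 0.179
Drum-2 feed = drum-1 vapor: z₂ = (0.6660, 0.1553, 0.1787).
Drum 2:
Rachford–Rice: g(ψ₂) = Σ zᵢ(Kᵢ−1)/(1+ψ₂(Kᵢ−1)) = 0.
Feasibility: ΣzᵢKᵢ = 1.458, Σzᵢ/Kᵢ = 1.955 — both > 1, two phases present.
Newton–Raphson from ψ₂ = 0.5:
  ψ₂ = 0.500: g = 0.1091, g' = -0.742 → ψ₂ = 0.647
  ψ₂ = 0.647: g = -0.0148, g' = -0.983 → ψ₂ = 0.632
Converged at ψ₂ = 0.632.
  ethanol: x = 0.409, y = 0.816
  toluene: x = 0.193, y = 0.133
  n-decane: x = 0.398, y = 0.051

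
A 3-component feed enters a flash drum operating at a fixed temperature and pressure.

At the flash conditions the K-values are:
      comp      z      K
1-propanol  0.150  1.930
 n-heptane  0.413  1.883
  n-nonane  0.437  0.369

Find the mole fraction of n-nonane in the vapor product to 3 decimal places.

Material balance + equilibrium reduce to Σ zᵢ(Kᵢ−1)/(1+β(Kᵢ−1)) = 0.
g(0) = ΣzᵢKᵢ − 1 = 0.228 and g(1) = 1 − Σzᵢ/Kᵢ = -0.481, so a root lies in (0, 1).
Newton iteration, β⁰ = 0.48:
  β = 0.480: g = -0.0430, g' = -0.579 → β = 0.406
  β = 0.406: g = -0.0009, g' = -0.557 → β = 0.404
Converged at β = 0.404.
Compositions from xᵢ = zᵢ/(1+β(Kᵢ−1)), yᵢ = Kᵢxᵢ:
  1-propanol: x = 0.109, y = 0.210
  n-heptane: x = 0.304, y = 0.573
  n-nonane: x = 0.587, y = 0.216

y_n-nonane = 0.216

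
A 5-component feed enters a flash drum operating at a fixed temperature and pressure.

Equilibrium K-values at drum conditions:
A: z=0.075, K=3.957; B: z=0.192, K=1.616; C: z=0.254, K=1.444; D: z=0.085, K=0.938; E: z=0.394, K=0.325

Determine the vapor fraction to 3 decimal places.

ψ = 0.261

Newton–Raphson from ψ = 0.5:
  ψ = 0.500: g = -0.1347, g' = -0.592 → ψ = 0.273
  ψ = 0.273: g = -0.0066, g' = -0.564 → ψ = 0.261
Converged at ψ = 0.261.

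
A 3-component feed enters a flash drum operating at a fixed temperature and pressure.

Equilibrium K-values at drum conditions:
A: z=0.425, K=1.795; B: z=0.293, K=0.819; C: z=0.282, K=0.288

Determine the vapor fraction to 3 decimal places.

ψ = 0.206

Iterate (Newton) starting at ψ = 0.5:
  ψ = 0.500: g = -0.1283, g' = -0.494 → ψ = 0.240
  ψ = 0.240: g = -0.0139, g' = -0.408 → ψ = 0.206
Converged at ψ = 0.206.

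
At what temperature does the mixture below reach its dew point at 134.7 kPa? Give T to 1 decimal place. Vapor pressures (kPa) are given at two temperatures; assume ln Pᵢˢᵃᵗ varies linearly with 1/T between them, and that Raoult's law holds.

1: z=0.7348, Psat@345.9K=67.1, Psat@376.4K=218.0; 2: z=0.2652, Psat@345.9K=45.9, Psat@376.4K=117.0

Dew-point temperature: Σzᵢ·P/Pᵢˢᵃᵗ(T) = 1. Interpolate ln Pᵢˢᵃᵗ = aᵢ + bᵢ/T.
  T = 345.9 K: ΣzᵢP/Pᵢˢᵃᵗ = 2.2533
  T = 376.4 K: ΣzᵢP/Pᵢˢᵃᵗ = 0.7593
  T = 361.1 K: ΣzᵢP/Pᵢˢᵃᵗ = 1.2785
  T = 368.8 K: ΣzᵢP/Pᵢˢᵃᵗ = 0.9779
  T = 365.0 K: ΣzᵢP/Pᵢˢᵃᵗ = 1.1145
  T = 366.9 K: ΣzᵢP/Pᵢˢᵃᵗ = 1.0436
  T = 367.9 K: ΣzᵢP/Pᵢˢᵃᵗ = 1.0084
Interpolating between 367.9 K and 368.8 K gives T ≈ 368.1 K.

T = 368.1 K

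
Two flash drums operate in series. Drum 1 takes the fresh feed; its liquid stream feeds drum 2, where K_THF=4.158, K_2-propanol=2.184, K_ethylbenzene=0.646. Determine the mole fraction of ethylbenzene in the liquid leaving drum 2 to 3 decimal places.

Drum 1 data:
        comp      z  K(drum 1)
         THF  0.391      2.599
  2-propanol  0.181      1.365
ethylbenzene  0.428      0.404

x_ethylbenzene (drum 2) = 0.853

Drum 1:
Let ψ₁ = V/F and solve Σ zᵢ(Kᵢ−1)/(1+ψ₁(Kᵢ−1)) = 0.
g(0) = ΣzᵢKᵢ − 1 = 0.436 and g(1) = 1 − Σzᵢ/Kᵢ = -0.342, so a root lies in (0, 1).
Newton–Raphson from ψ₁ = 0.5:
  ψ₁ = 0.500: g = 0.0399, g' = -0.634 → ψ₁ = 0.563
Converged at ψ₁ = 0.563.
Drum-1 compositions:
  THF: x = 0.206, y = 0.535
  2-propanol: x = 0.150, y = 0.205
  ethylbenzene: x = 0.644, y = 0.260
Drum-2 feed = drum-1 liquid: z₂ = (0.2058, 0.1502, 0.6441).
Drum 2:
Rachford–Rice: g(ψ₂) = Σ zᵢ(Kᵢ−1)/(1+ψ₂(Kᵢ−1)) = 0.
Check two-phase: ΣzᵢKᵢ = 1.600 > 1 and Σzᵢ/Kᵢ = 1.115 > 1, so g(0) = 0.600 > 0 and g(1) = -0.115 < 0.
Iterate (Newton) starting at ψ₂ = 0.47:
  ψ₂ = 0.470: g = 0.1023, g' = -0.536 → ψ₂ = 0.661
  ψ₂ = 0.661: g = 0.0126, g' = -0.419 → ψ₂ = 0.691
Converged at ψ₂ = 0.691.
  THF: x = 0.065, y = 0.269
  2-propanol: x = 0.083, y = 0.180
  ethylbenzene: x = 0.853, y = 0.551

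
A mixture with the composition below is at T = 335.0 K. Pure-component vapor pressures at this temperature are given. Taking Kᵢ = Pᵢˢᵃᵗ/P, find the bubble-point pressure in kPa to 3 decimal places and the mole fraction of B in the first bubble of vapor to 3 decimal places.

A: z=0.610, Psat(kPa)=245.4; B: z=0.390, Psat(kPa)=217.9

Pbub = 234.675 kPa, y_B = 0.362

At the bubble point ψ → 0, so ΣzᵢKᵢ = 1 with Kᵢ = Pᵢˢᵃᵗ/P ⇒ P = ΣzᵢPᵢˢᵃᵗ.
P = 0.610·245.4 + 0.390·217.9 = 234.675 kPa
yᵢ = zᵢPᵢˢᵃᵗ/P ⇒ y_B = 0.390·217.9/234.675 = 0.362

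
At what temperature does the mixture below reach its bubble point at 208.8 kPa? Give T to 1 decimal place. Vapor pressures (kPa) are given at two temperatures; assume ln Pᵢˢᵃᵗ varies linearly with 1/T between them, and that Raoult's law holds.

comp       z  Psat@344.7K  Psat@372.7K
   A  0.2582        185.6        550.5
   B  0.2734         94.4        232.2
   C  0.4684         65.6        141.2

T = 364.6 K

Bubble-point temperature: ΣzᵢPᵢˢᵃᵗ(T) = P. Interpolate ln Pᵢˢᵃᵗ = aᵢ + bᵢ/T.
  T = 344.7 K: ΣzᵢPᵢˢᵃᵗ = 104.46 kPa
  T = 372.7 K: ΣzᵢPᵢˢᵃᵗ = 271.76 kPa
  T = 358.7 K: ΣzᵢPᵢˢᵃᵗ = 171.26 kPa
  T = 365.7 K: ΣzᵢPᵢˢᵃᵗ = 216.57 kPa
  T = 362.2 K: ΣzᵢPᵢˢᵃᵗ = 192.78 kPa
  T = 363.9 K: ΣzᵢPᵢˢᵃᵗ = 204.04 kPa
Interpolating between 363.9 K and 365.7 K gives T ≈ 364.6 K.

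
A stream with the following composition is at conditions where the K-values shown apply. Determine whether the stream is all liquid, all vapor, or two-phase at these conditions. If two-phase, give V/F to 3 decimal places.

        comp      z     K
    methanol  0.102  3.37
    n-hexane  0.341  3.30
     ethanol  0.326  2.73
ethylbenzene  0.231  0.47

ΣzᵢKᵢ = 2.468; Σzᵢ/Kᵢ = 0.745.
Since Σzᵢ/Kᵢ < 1 the mixture is above its dew point — single vapor phase.

all vapor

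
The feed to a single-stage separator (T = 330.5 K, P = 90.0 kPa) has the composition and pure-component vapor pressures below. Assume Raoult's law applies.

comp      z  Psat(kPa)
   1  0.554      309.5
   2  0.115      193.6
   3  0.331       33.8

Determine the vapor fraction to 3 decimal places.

ψ = 0.915

Raoult's law: Kᵢ = Pᵢˢᵃᵗ/P = Pᵢˢᵃᵗ/90.0.
  K_1 = 309.5/90.0 = 3.43889, K_2 = 193.6/90.0 = 2.15111, K_3 = 33.8/90.0 = 0.37556
Iterate (Newton) starting at ψ = 0.5:
  ψ = 0.500: g = 0.3923, g' = -1.003 → ψ = 0.891
  ψ = 0.891: g = 0.0252, g' = -1.020 → ψ = 0.916
  ψ = 0.916: g = -0.0004, g' = -1.055 → ψ = 0.915
Converged at ψ = 0.915.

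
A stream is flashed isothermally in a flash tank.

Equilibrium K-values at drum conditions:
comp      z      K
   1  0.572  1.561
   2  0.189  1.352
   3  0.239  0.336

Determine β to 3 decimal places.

β = 0.673

Rachford–Rice: g(β) = Σ zᵢ(Kᵢ−1)/(1+β(Kᵢ−1)) = 0.
Feasibility: ΣzᵢKᵢ = 1.229, Σzᵢ/Kᵢ = 1.218 — both > 1, two phases present.
Newton iteration, β⁰ = 0.46:
  β = 0.460: g = 0.0838, g' = -0.350 → β = 0.700
  β = 0.700: g = -0.0127, g' = -0.476 → β = 0.673
Converged at β = 0.673.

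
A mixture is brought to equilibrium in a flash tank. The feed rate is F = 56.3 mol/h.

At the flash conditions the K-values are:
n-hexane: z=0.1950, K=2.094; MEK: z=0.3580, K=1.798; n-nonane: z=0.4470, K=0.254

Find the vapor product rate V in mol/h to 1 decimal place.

Rachford–Rice: g(V/F) = Σ zᵢ(Kᵢ−1)/(1+V/F(Kᵢ−1)) = 0.
Check two-phase: ΣzᵢKᵢ = 1.1656 > 1 and Σzᵢ/Kᵢ = 2.0521 > 1, so g(0) = 0.1656 > 0 and g(1) = -1.0521 < 0.
Newton–Raphson from V/F = 0.49:
  V/F = 0.4900: g = -0.18133, g' = -0.8347 → V/F = 0.2728
  V/F = 0.2728: g = -0.01974, g' = -0.6843 → V/F = 0.2439
  V/F = 0.2439: g = -0.00011, g' = -0.6769 → V/F = 0.2438
Converged at V/F = 0.2438.
Then V = V/F·F = 0.2438·56.3 = 13.7 mol/h and L = F − V = 42.6 mol/h.

V = 13.7 mol/h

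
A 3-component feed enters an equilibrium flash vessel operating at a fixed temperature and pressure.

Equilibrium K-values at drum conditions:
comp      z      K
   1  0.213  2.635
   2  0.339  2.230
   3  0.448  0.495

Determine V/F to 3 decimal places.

V/F = 0.767

Material balance + equilibrium reduce to Σ zᵢ(Kᵢ−1)/(1+V/F(Kᵢ−1)) = 0.
Check two-phase: ΣzᵢKᵢ = 1.539 > 1 and Σzᵢ/Kᵢ = 1.138 > 1, so g(0) = 0.539 > 0 and g(1) = -0.138 < 0.
Newton iteration, V/F⁰ = 0.5:
  V/F = 0.500: g = 0.1471, g' = -0.573 → V/F = 0.757
  V/F = 0.757: g = 0.0055, g' = -0.551 → V/F = 0.767
Converged at V/F = 0.767.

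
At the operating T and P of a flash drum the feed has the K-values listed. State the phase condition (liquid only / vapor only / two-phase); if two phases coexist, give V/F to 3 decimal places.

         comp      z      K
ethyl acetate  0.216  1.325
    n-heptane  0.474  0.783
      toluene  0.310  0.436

ΣzᵢKᵢ = 0.793; Σzᵢ/Kᵢ = 1.479.
Since ΣzᵢKᵢ < 1 the mixture is below its bubble point — single liquid phase.

liquid only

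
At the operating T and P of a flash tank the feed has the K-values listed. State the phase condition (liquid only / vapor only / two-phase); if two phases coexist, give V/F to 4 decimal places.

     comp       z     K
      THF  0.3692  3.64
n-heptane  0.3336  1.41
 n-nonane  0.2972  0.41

two-phase, V/F = 0.9201

ΣzᵢKᵢ = 1.9361; Σzᵢ/Kᵢ = 1.0629.
Both exceed 1, so a two-phase solution exists.
Let ψ = V/F and solve Σ zᵢ(Kᵢ−1)/(1+ψ(Kᵢ−1)) = 0.
Newton–Raphson from ψ = 0.5:
  ψ = 0.5000: g = 0.28491, g' = -0.7248 → ψ = 0.8931
  ψ = 0.8931: g = 0.01976, g' = -0.7205 → ψ = 0.9205
  ψ = 0.9205: g = -0.00031, g' = -0.7438 → ψ = 0.9201
Converged at ψ = 0.9201.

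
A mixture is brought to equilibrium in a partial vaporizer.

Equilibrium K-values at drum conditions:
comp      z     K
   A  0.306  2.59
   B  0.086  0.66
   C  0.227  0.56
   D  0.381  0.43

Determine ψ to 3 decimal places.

Rachford–Rice: g(ψ) = Σ zᵢ(Kᵢ−1)/(1+ψ(Kᵢ−1)) = 0.
Feasibility: ΣzᵢKᵢ = 1.140, Σzᵢ/Kᵢ = 1.540 — both > 1, two phases present.
Newton–Raphson from ψ = 0.4:
  ψ = 0.400: g = -0.1390, g' = -0.575 → ψ = 0.158
  ψ = 0.158: g = 0.0118, g' = -0.705 → ψ = 0.175
Converged at ψ = 0.175.

ψ = 0.175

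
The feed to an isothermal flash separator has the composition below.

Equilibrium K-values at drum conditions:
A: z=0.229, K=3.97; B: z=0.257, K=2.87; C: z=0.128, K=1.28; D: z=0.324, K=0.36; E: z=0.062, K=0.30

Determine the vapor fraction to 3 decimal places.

Material balance + equilibrium reduce to Σ zᵢ(Kᵢ−1)/(1+ψ(Kᵢ−1)) = 0.
g(0) = ΣzᵢKᵢ − 1 = 0.946 and g(1) = 1 − Σzᵢ/Kᵢ = -0.354, so a root lies in (0, 1).
Newton iteration, ψ⁰ = 0.67:
  ψ = 0.670: g = 0.0262, g' = -0.925 → ψ = 0.698
Converged at ψ = 0.698.

ψ = 0.698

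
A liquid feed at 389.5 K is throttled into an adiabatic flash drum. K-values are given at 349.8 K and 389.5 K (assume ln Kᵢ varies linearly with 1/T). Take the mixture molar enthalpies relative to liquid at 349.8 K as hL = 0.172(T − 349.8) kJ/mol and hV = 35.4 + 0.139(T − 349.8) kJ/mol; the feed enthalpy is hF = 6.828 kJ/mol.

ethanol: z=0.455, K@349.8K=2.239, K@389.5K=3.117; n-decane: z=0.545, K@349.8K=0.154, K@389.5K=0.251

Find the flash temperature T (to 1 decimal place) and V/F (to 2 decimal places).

Adiabatic flash: solve Rachford–Rice at each trial T, then check hF = ψ·hV(T) + (1−ψ)·hL(T).
  T = 349.8 K: K = (2.239, 0.154), RR gives ψ = 0.098, H_out = 3.468 kJ/mol
  T = 389.5 K: K = (3.117, 0.251), RR gives ψ = 0.350, H_out = 18.761 kJ/mol
  T = 369.6 K: K = (2.664, 0.199), RR gives ψ = 0.241, H_out = 11.766 kJ/mol
  T = 359.7 K: K = (2.448, 0.176), RR gives ψ = 0.176, H_out = 7.864 kJ/mol
  T = 354.8 K: K = (2.344, 0.165), RR gives ψ = 0.139, H_out = 5.764 kJ/mol
  T = 357.2 K: K = (2.395, 0.170), RR gives ψ = 0.157, H_out = 6.809 kJ/mol
  T = 358.4 K: K = (2.420, 0.173), RR gives ψ = 0.166, H_out = 7.320 kJ/mol
Linear interpolation between T = 357.2 (H_out = 6.809) and T = 358.4 (H_out = 7.320) on hF = 6.828 gives T ≈ 357.2 K, at which ψ = 0.16.

T = 357.2 K, V/F = 0.16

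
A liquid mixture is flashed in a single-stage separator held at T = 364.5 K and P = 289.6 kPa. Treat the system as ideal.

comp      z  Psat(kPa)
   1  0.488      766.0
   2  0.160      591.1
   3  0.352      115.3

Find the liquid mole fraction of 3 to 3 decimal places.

x_3 = 0.709

Raoult's law: Kᵢ = Pᵢˢᵃᵗ/P = Pᵢˢᵃᵗ/289.6.
  K_1 = 766.0/289.6 = 2.64503, K_2 = 591.1/289.6 = 2.04109, K_3 = 115.3/289.6 = 0.39814
Rachford–Rice: g(ψ) = Σ zᵢ(Kᵢ−1)/(1+ψ(Kᵢ−1)) = 0.
g(0) = ΣzᵢKᵢ − 1 = 0.757 and g(1) = 1 − Σzᵢ/Kᵢ = -0.147, so a root lies in (0, 1).
Newton–Raphson from ψ = 0.5:
  ψ = 0.500: g = 0.2470, g' = -0.734 → ψ = 0.837
Converged at ψ = 0.837.
Compositions from xᵢ = zᵢ/(1+ψ(Kᵢ−1)), yᵢ = Kᵢxᵢ:
  1: x = 0.205, y = 0.543
  2: x = 0.086, y = 0.175
  3: x = 0.709, y = 0.282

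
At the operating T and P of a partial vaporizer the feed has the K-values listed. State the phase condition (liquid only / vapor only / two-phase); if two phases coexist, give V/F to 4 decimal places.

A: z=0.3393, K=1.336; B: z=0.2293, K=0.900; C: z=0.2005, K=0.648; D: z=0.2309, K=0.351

ΣzᵢKᵢ = 0.8706; Σzᵢ/Kᵢ = 1.4760.
Since ΣzᵢKᵢ < 1 the mixture is below its bubble point — single liquid phase.

liquid only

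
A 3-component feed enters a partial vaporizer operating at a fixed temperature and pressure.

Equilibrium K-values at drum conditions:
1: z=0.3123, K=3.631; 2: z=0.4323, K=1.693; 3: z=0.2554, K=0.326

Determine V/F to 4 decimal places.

Rachford–Rice: g(V/F) = Σ zᵢ(Kᵢ−1)/(1+V/F(Kᵢ−1)) = 0.
Check two-phase: ΣzᵢKᵢ = 1.9491 > 1 and Σzᵢ/Kᵢ = 1.1248 > 1, so g(0) = 0.9491 > 0 and g(1) = -0.1248 < 0.
Iterate (Newton) starting at V/F = 0.5:
  V/F = 0.5000: g = 0.31771, g' = -0.7817 → V/F = 0.9065
  V/F = 0.9065: g = -0.01571, g' = -1.0335 → V/F = 0.8912
  V/F = 0.8912: g = -0.00026, g' = -1.0002 → V/F = 0.8910
Converged at V/F = 0.8910.

V/F = 0.8910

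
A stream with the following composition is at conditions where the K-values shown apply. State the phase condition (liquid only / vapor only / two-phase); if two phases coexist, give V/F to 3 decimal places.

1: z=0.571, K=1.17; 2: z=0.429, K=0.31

liquid only

ΣzᵢKᵢ = 0.801; Σzᵢ/Kᵢ = 1.872.
Since ΣzᵢKᵢ < 1 the mixture is below its bubble point — single liquid phase.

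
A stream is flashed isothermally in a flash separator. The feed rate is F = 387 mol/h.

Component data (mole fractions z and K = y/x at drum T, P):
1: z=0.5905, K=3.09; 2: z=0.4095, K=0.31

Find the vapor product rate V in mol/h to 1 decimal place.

V = 255.4 mol/h

Binary case is linear: z₁(K₁−1)(1+ψ(K₂−1)) + z₂(K₂−1)(1+ψ(K₁−1)) = 0
⇒ ψ = [z₁(K₁−1)+z₂(K₂−1)] / [−(K₁−1)(K₂−1)] = 0.95159/1.44210 = 0.6599
Then V = ψ·F = 0.6599·387 = 255.4 mol/h and L = F − V = 131.6 mol/h.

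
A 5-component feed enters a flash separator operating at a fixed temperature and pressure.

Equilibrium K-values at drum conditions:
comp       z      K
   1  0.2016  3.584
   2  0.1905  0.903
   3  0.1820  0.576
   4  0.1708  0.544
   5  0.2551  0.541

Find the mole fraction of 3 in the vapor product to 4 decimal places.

Let ψ = V/F and solve Σ zᵢ(Kᵢ−1)/(1+ψ(Kᵢ−1)) = 0.
Check two-phase: ΣzᵢKᵢ = 1.2303 > 1 and Σzᵢ/Kᵢ = 1.3687 > 1, so g(0) = 0.2303 > 0 and g(1) = -0.3687 < 0.
Iterate (Newton) starting at ψ = 0.46:
  ψ = 0.4600: g = -0.12418, g' = -0.4767 → ψ = 0.1995
  ψ = 0.1995: g = 0.02601, g' = -0.7351 → ψ = 0.2349
  ψ = 0.2349: g = 0.00109, g' = -0.6756 → ψ = 0.2365
Converged at ψ = 0.2365.
Compositions from xᵢ = zᵢ/(1+ψ(Kᵢ−1)), yᵢ = Kᵢxᵢ:
  1: x = 0.1251, y = 0.4485
  2: x = 0.1950, y = 0.1761
  3: x = 0.2023, y = 0.1165
  4: x = 0.1914, y = 0.1041
  5: x = 0.2862, y = 0.1548

y_3 = 0.1165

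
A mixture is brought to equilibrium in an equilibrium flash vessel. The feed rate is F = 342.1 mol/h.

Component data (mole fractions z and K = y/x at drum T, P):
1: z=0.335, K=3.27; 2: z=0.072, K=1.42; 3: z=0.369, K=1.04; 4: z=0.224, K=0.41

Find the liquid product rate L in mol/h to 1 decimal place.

L = 31.5 mol/h

Rachford–Rice: g(V/F) = Σ zᵢ(Kᵢ−1)/(1+V/F(Kᵢ−1)) = 0.
Feasibility: ΣzᵢKᵢ = 1.673, Σzᵢ/Kᵢ = 1.054 — both > 1, two phases present.
Newton iteration, V/F⁰ = 0.58:
  V/F = 0.580: g = 0.1661, g' = -0.511 → V/F = 0.905
  V/F = 0.905: g = 0.0014, g' = -0.551 → V/F = 0.908
Converged at V/F = 0.908.
Then V = V/F·F = 0.9078·342.1 = 310.6 mol/h and L = F − V = 31.5 mol/h.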